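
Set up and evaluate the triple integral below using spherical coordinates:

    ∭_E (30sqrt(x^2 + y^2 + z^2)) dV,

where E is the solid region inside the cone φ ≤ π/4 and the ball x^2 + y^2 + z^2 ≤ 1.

In spherical coordinates, x = ρ sin(φ) cos(θ), y = ρ sin(φ) sin(θ), z = ρ cos(φ), and dV = ρ^2 sin(φ) dρ dφ dθ.

The integrand becomes 30ρ, so

    ∭_E (30sqrt(x^2 + y^2 + z^2)) dV = ∫_{0}^{2π} ∫_{0}^{π/4} ∫_{0}^{1} (30ρ) · ρ^2 sin(φ) dρ dφ dθ.

Inner (ρ): 15sin(φ)/2.
Middle (φ): 15/2 - 15sqrt(2)/4.
Outer (θ): 15π (2 - sqrt(2))/2.

Therefore the triple integral equals 15π (2 - sqrt(2))/2.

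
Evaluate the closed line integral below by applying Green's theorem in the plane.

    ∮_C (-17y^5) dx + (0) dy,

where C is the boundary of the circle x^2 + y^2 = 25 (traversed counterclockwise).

Green's theorem converts the closed line integral into a double integral over the enclosed region D:

    ∮_C P dx + Q dy = ∬_D (∂Q/∂x - ∂P/∂y) dA.

Here P = -17y^5, Q = 0, so

    ∂Q/∂x = 0,    ∂P/∂y = -85y^4,
    ∂Q/∂x - ∂P/∂y = 85y^4.

D is the region x^2 + y^2 ≤ 25. Evaluating the double integral:

In polar coordinates (x = r cos θ, y = r sin θ, dA = r dr dθ) the integrand becomes 85r^4sin(θ)^4, so

    ∬_D (85y^4) dA = ∫_0^{2π} ∫_0^{5} (85r^4sin(θ)^4) · r dr dθ.

Inner (r from 0 to 5): 1328125sin(θ)^4/6.
Outer (θ from 0 to 2π): 1328125π/8.

Therefore ∮_C P dx + Q dy = 1328125π/8.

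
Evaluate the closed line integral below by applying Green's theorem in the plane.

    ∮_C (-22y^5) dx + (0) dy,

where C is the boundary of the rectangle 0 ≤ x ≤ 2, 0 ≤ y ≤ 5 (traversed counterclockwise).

Green's theorem converts the closed line integral into a double integral over the enclosed region D:

    ∮_C P dx + Q dy = ∬_D (∂Q/∂x - ∂P/∂y) dA.

Here P = -22y^5, Q = 0, so

    ∂Q/∂x = 0,    ∂P/∂y = -110y^4,
    ∂Q/∂x - ∂P/∂y = 110y^4.

D is the region 0 ≤ x ≤ 2, 0 ≤ y ≤ 5. Evaluating the double integral:

    ∬_D (110y^4) dA = ∫_0^{2} ∫_0^{5} (110y^4) dy dx.

Inner (y from 0 to 5): 68750.
Outer (x from 0 to 2): 137500.

Therefore ∮_C P dx + Q dy = 137500.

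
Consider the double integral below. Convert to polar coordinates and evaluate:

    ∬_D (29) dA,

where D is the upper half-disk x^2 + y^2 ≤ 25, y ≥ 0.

The region D is 0 ≤ r ≤ 5, 0 ≤ θ ≤ π in polar coordinates, where x = r cos(θ), y = r sin(θ), and dA = r dr dθ.

Under the substitution, the integrand becomes 29, so

    ∬_D (29) dA = ∫_{0}^{π} ∫_{0}^{5} (29) · r dr dθ.

Inner integral (in r): ∫_{0}^{5} (29) · r dr = 725/2.

Outer integral (in θ): ∫_{0}^{π} (725/2) dθ = 725π/2.

Therefore ∬_D (29) dA = 725π/2.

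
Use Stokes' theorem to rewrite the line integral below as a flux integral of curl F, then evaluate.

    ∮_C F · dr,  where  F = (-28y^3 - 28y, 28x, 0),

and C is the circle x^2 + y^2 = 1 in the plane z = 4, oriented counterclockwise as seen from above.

Let S be the flat disk x^2 + y^2 ≤ 1 in the plane z = 4, with upward unit normal n̂ = ẑ. By Stokes' theorem,

    ∮_C F · dr = ∬_S (∇ × F) · n̂ dS = ∬_D (curl F)_z dA,

where D is the disk x^2 + y^2 ≤ 1.

Compute the curl of F = (-28y^3 - 28y, 28x, 0):
    (∇ × F)_x = ∂F_z/∂y - ∂F_y/∂z = 0,
    (∇ × F)_y = ∂F_x/∂z - ∂F_z/∂x = 0,
    (∇ × F)_z = ∂F_y/∂x - ∂F_x/∂y = 84y^2 + 56.

On z = 4, (curl F)_z = 84y^2 + 56.

Convert to polar (x = r cos θ, y = r sin θ, dA = r dr dθ); the integrand becomes 84r^2sin(θ)^2 + 56, so

    ∬_D (curl F)_z dA = ∫_0^{2π} ∫_0^{1} (84r^2sin(θ)^2 + 56) · r dr dθ.

Inner (r from 0 to 1): 21sin(θ)^2 + 28.
Outer (θ from 0 to 2π): 77π.

Therefore ∮_C F · dr = 77π.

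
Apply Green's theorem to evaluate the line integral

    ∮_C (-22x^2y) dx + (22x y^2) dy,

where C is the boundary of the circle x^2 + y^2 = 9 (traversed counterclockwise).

Green's theorem converts the closed line integral into a double integral over the enclosed region D:

    ∮_C P dx + Q dy = ∬_D (∂Q/∂x - ∂P/∂y) dA.

Here P = -22x^2y, Q = 22x y^2, so

    ∂Q/∂x = 22y^2,    ∂P/∂y = -22x^2,
    ∂Q/∂x - ∂P/∂y = 22x^2 + 22y^2.

D is the region x^2 + y^2 ≤ 9. Evaluating the double integral:

In polar coordinates (x = r cos θ, y = r sin θ, dA = r dr dθ) the integrand becomes 22r^2, so

    ∬_D (22x^2 + 22y^2) dA = ∫_0^{2π} ∫_0^{3} (22r^2) · r dr dθ.

Inner (r from 0 to 3): 891/2.
Outer (θ from 0 to 2π): 891π.

Therefore ∮_C P dx + Q dy = 891π.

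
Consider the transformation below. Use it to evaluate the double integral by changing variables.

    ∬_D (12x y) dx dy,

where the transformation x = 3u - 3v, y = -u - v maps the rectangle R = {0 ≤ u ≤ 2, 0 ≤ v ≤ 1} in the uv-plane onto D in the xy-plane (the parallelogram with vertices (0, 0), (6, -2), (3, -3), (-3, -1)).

Compute the Jacobian determinant of (x, y) with respect to (u, v):

    ∂(x,y)/∂(u,v) = | 3  -3 | = (3)(-1) - (-3)(-1) = -6.
                   | -1  -1 |

Its absolute value is |J| = 6 (the area scaling factor).

Substituting x = 3u - 3v, y = -u - v into the integrand,

    12x y → -36u^2 + 36v^2,

so the integral becomes

    ∬_R (-36u^2 + 36v^2) · |J| du dv = ∫_0^2 ∫_0^1 (-216u^2 + 216v^2) dv du.

Inner (v): 72 - 216u^2.
Outer (u): -432.

Therefore ∬_D (12x y) dx dy = -432.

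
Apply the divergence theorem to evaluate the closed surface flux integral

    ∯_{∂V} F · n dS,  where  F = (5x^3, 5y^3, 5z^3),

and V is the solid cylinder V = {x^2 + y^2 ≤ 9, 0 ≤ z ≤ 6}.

By the divergence theorem,

    ∯_{∂V} F · n dS = ∭_V (∇ · F) dV.

Compute the divergence:
    ∇ · F = ∂F_x/∂x + ∂F_y/∂y + ∂F_z/∂z = 15x^2 + 15y^2 + 15z^2.

In cylindrical coordinates, x = r cos(θ), y = r sin(θ), z = z, dV = r dr dθ dz, with 0 ≤ r ≤ 3, 0 ≤ θ ≤ 2π, 0 ≤ z ≤ 6.

The integrand, after substitution and multiplying by the volume element, becomes (15r^2 + 15z^2) · r, so

    ∭_V (∇·F) dV = ∫_0^{2π} ∫_0^{3} ∫_0^{6} (15r^2 + 15z^2) · r dz dr dθ.

Inner (z from 0 to 6): 90r (r^2 + 12).
Middle (r from 0 to 3): 13365/2.
Outer (θ from 0 to 2π): 13365π.

Therefore ∯_{∂V} F · n dS = 13365π.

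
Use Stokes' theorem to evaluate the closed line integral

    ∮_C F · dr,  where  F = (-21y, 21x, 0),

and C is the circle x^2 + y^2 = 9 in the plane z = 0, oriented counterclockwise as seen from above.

Let S be the flat disk x^2 + y^2 ≤ 9 in the plane z = 0, with upward unit normal n̂ = ẑ. By Stokes' theorem,

    ∮_C F · dr = ∬_S (∇ × F) · n̂ dS = ∬_D (curl F)_z dA,

where D is the disk x^2 + y^2 ≤ 9.

Compute the curl of F = (-21y, 21x, 0):
    (∇ × F)_x = ∂F_z/∂y - ∂F_y/∂z = 0,
    (∇ × F)_y = ∂F_x/∂z - ∂F_z/∂x = 0,
    (∇ × F)_z = ∂F_y/∂x - ∂F_x/∂y = 42.

On z = 0, (curl F)_z = 42.

Convert to polar (x = r cos θ, y = r sin θ, dA = r dr dθ); the integrand becomes 42, so

    ∬_D (curl F)_z dA = ∫_0^{2π} ∫_0^{3} (42) · r dr dθ.

Inner (r from 0 to 3): 189.
Outer (θ from 0 to 2π): 378π.

Therefore ∮_C F · dr = 378π.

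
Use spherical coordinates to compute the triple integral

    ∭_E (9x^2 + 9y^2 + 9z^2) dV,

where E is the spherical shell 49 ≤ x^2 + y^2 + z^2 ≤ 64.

In spherical coordinates, x = ρ sin(φ) cos(θ), y = ρ sin(φ) sin(θ), z = ρ cos(φ), and dV = ρ^2 sin(φ) dρ dφ dθ.

The integrand becomes 9ρ^2, so

    ∭_E (9x^2 + 9y^2 + 9z^2) dV = ∫_{0}^{2π} ∫_{0}^{π} ∫_{7}^{8} (9ρ^2) · ρ^2 sin(φ) dρ dφ dθ.

Inner (ρ): 143649sin(φ)/5.
Middle (φ): 287298/5.
Outer (θ): 574596π/5.

Therefore the triple integral equals 574596π/5.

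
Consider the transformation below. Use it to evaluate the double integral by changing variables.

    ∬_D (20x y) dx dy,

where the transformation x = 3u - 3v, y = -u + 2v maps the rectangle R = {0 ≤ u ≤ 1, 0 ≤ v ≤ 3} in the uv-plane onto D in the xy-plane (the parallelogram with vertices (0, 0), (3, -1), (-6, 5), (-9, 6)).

Compute the Jacobian determinant of (x, y) with respect to (u, v):

    ∂(x,y)/∂(u,v) = | 3  -3 | = (3)(2) - (-3)(-1) = 3.
                   | -1  2 |

Its absolute value is |J| = 3 (the area scaling factor).

Substituting x = 3u - 3v, y = -u + 2v into the integrand,

    20x y → -60u^2 + 180u v - 120v^2,

so the integral becomes

    ∬_R (-60u^2 + 180u v - 120v^2) · |J| du dv = ∫_0^1 ∫_0^3 (-180u^2 + 540u v - 360v^2) dv du.

Inner (v): -540u^2 + 2430u - 3240.
Outer (u): -2205.

Therefore ∬_D (20x y) dx dy = -2205.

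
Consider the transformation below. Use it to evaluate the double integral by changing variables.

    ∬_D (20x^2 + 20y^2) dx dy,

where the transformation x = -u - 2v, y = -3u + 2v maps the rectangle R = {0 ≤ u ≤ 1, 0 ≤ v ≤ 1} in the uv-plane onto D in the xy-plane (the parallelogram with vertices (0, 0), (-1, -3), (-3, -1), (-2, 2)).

Compute the Jacobian determinant of (x, y) with respect to (u, v):

    ∂(x,y)/∂(u,v) = | -1  -2 | = (-1)(2) - (-2)(-3) = -8.
                   | -3  2 |

Its absolute value is |J| = 8 (the area scaling factor).

Substituting x = -u - 2v, y = -3u + 2v into the integrand,

    20x^2 + 20y^2 → 200u^2 - 160u v + 160v^2,

so the integral becomes

    ∬_R (200u^2 - 160u v + 160v^2) · |J| du dv = ∫_0^1 ∫_0^1 (1600u^2 - 1280u v + 1280v^2) dv du.

Inner (v): 1600u^2 - 640u + 1280/3.
Outer (u): 640.

Therefore ∬_D (20x^2 + 20y^2) dx dy = 640.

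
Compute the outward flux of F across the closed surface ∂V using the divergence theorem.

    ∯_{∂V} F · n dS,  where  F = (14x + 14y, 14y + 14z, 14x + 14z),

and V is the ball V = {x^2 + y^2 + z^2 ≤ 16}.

By the divergence theorem,

    ∯_{∂V} F · n dS = ∭_V (∇ · F) dV.

Compute the divergence:
    ∇ · F = ∂F_x/∂x + ∂F_y/∂y + ∂F_z/∂z = 14 + 14 + 14 = 42.

In spherical coordinates, x = ρ sin(φ) cos(θ), y = ρ sin(φ) sin(θ), z = ρ cos(φ), dV = ρ^2 sin(φ) dρ dφ dθ, with 0 ≤ ρ ≤ 4, 0 ≤ φ ≤ π, 0 ≤ θ ≤ 2π.

The integrand, after substitution and multiplying by the volume element, becomes (42) · ρ^2 sin(φ), so

    ∭_V (∇·F) dV = ∫_0^{2π} ∫_0^{π} ∫_0^{4} (42) · ρ^2 sin(φ) dρ dφ dθ.

Inner (ρ from 0 to 4): 896sin(φ).
Middle (φ from 0 to π): 1792.
Outer (θ from 0 to 2π): 3584π.

Therefore ∯_{∂V} F · n dS = 3584π.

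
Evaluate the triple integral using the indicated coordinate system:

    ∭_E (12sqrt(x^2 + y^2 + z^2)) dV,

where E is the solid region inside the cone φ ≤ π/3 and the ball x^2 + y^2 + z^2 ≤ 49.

In spherical coordinates, x = ρ sin(φ) cos(θ), y = ρ sin(φ) sin(θ), z = ρ cos(φ), and dV = ρ^2 sin(φ) dρ dφ dθ.

The integrand becomes 12ρ, so

    ∭_E (12sqrt(x^2 + y^2 + z^2)) dV = ∫_{0}^{2π} ∫_{0}^{π/3} ∫_{0}^{7} (12ρ) · ρ^2 sin(φ) dρ dφ dθ.

Inner (ρ): 7203sin(φ).
Middle (φ): 7203/2.
Outer (θ): 7203π.

Therefore the triple integral equals 7203π.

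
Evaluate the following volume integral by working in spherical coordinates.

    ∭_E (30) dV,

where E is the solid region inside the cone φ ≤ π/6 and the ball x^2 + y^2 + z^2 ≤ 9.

In spherical coordinates, x = ρ sin(φ) cos(θ), y = ρ sin(φ) sin(θ), z = ρ cos(φ), and dV = ρ^2 sin(φ) dρ dφ dθ.

The integrand becomes 30, so

    ∭_E (30) dV = ∫_{0}^{2π} ∫_{0}^{π/6} ∫_{0}^{3} (30) · ρ^2 sin(φ) dρ dφ dθ.

Inner (ρ): 270sin(φ).
Middle (φ): 270 - 135sqrt(3).
Outer (θ): 270π (2 - sqrt(3)).

Therefore the triple integral equals 270π (2 - sqrt(3)).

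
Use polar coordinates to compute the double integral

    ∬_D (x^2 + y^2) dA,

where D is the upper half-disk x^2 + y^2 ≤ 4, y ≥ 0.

The region D is 0 ≤ r ≤ 2, 0 ≤ θ ≤ π in polar coordinates, where x = r cos(θ), y = r sin(θ), and dA = r dr dθ.

Under the substitution, the integrand becomes r^2, so

    ∬_D (x^2 + y^2) dA = ∫_{0}^{π} ∫_{0}^{2} (r^2) · r dr dθ.

Inner integral (in r): ∫_{0}^{2} (r^2) · r dr = 4.

Outer integral (in θ): ∫_{0}^{π} (4) dθ = 4π.

Therefore ∬_D (x^2 + y^2) dA = 4π.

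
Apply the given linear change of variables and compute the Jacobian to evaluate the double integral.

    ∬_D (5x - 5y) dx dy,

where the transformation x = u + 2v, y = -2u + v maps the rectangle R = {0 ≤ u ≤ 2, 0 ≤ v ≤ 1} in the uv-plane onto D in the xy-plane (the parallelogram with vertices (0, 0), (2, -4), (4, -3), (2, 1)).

Compute the Jacobian determinant of (x, y) with respect to (u, v):

    ∂(x,y)/∂(u,v) = | 1  2 | = (1)(1) - (2)(-2) = 5.
                   | -2  1 |

Its absolute value is |J| = 5 (the area scaling factor).

Substituting x = u + 2v, y = -2u + v into the integrand,

    5x - 5y → 15u + 5v,

so the integral becomes

    ∬_R (15u + 5v) · |J| du dv = ∫_0^2 ∫_0^1 (75u + 25v) dv du.

Inner (v): 75u + 25/2.
Outer (u): 175.

Therefore ∬_D (5x - 5y) dx dy = 175.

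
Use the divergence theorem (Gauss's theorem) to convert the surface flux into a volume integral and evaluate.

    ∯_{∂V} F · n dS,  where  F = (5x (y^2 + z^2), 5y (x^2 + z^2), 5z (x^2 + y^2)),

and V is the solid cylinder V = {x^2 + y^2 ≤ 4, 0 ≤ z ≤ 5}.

By the divergence theorem,

    ∯_{∂V} F · n dS = ∭_V (∇ · F) dV.

Compute the divergence:
    ∇ · F = ∂F_x/∂x + ∂F_y/∂y + ∂F_z/∂z = 5y^2 + 5z^2 + 5x^2 + 5z^2 + 5x^2 + 5y^2 = 10x^2 + 10y^2 + 10z^2.

In cylindrical coordinates, x = r cos(θ), y = r sin(θ), z = z, dV = r dr dθ dz, with 0 ≤ r ≤ 2, 0 ≤ θ ≤ 2π, 0 ≤ z ≤ 5.

The integrand, after substitution and multiplying by the volume element, becomes (10r^2 + 10z^2) · r, so

    ∭_V (∇·F) dV = ∫_0^{2π} ∫_0^{2} ∫_0^{5} (10r^2 + 10z^2) · r dz dr dθ.

Inner (z from 0 to 5): 50r (r^2 + 25/3).
Middle (r from 0 to 2): 3100/3.
Outer (θ from 0 to 2π): 6200π/3.

Therefore ∯_{∂V} F · n dS = 6200π/3.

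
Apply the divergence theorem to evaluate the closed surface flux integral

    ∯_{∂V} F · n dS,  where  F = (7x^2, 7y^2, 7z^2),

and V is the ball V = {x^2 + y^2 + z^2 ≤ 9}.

By the divergence theorem,

    ∯_{∂V} F · n dS = ∭_V (∇ · F) dV.

Compute the divergence:
    ∇ · F = ∂F_x/∂x + ∂F_y/∂y + ∂F_z/∂z = 14x + 14y + 14z.

In spherical coordinates, x = ρ sin(φ) cos(θ), y = ρ sin(φ) sin(θ), z = ρ cos(φ), dV = ρ^2 sin(φ) dρ dφ dθ, with 0 ≤ ρ ≤ 3, 0 ≤ φ ≤ π, 0 ≤ θ ≤ 2π.

The integrand, after substitution and multiplying by the volume element, becomes (14ρ (sqrt(2)sin(φ)sin(θ + π/4) + cos(φ))) · ρ^2 sin(φ), so

    ∭_V (∇·F) dV = ∫_0^{2π} ∫_0^{π} ∫_0^{3} (14ρ (sqrt(2)sin(φ)sin(θ + π/4) + cos(φ))) · ρ^2 sin(φ) dρ dφ dθ.

Inner (ρ from 0 to 3): 567(sqrt(2)sin(φ)sin(θ + π/4) + cos(φ))sin(φ)/2.
Middle (φ from 0 to π): 567sqrt(2)π sin(θ + π/4)/4.
Outer (θ from 0 to 2π): 0.

Therefore ∯_{∂V} F · n dS = 0.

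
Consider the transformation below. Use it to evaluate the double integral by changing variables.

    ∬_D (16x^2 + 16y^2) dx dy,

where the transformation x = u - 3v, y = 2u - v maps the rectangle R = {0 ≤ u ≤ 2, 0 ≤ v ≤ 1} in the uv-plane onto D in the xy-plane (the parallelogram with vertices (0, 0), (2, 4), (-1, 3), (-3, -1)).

Compute the Jacobian determinant of (x, y) with respect to (u, v):

    ∂(x,y)/∂(u,v) = | 1  -3 | = (1)(-1) - (-3)(2) = 5.
                   | 2  -1 |

Its absolute value is |J| = 5 (the area scaling factor).

Substituting x = u - 3v, y = 2u - v into the integrand,

    16x^2 + 16y^2 → 80u^2 - 160u v + 160v^2,

so the integral becomes

    ∬_R (80u^2 - 160u v + 160v^2) · |J| du dv = ∫_0^2 ∫_0^1 (400u^2 - 800u v + 800v^2) dv du.

Inner (v): 400u^2 - 400u + 800/3.
Outer (u): 800.

Therefore ∬_D (16x^2 + 16y^2) dx dy = 800.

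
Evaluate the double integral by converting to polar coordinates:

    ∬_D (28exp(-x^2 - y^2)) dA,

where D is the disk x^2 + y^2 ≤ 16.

The region D is 0 ≤ r ≤ 4, 0 ≤ θ ≤ 2π in polar coordinates, where x = r cos(θ), y = r sin(θ), and dA = r dr dθ.

Under the substitution, the integrand becomes 28exp(-r^2), so

    ∬_D (28exp(-x^2 - y^2)) dA = ∫_{0}^{2π} ∫_{0}^{4} (28exp(-r^2)) · r dr dθ.

Inner integral (in r): ∫_{0}^{4} (28exp(-r^2)) · r dr = 14 - 14exp(-16).

Outer integral (in θ): ∫_{0}^{2π} (14 - 14exp(-16)) dθ = -28π exp(-16) + 28π.

Therefore ∬_D (28exp(-x^2 - y^2)) dA = -28π exp(-16) + 28π.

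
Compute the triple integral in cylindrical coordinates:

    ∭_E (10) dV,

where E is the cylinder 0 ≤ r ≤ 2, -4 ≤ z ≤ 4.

In cylindrical coordinates, x = r cos(θ), y = r sin(θ), z = z, and dV = r dr dθ dz.

The integrand becomes 10, so

    ∭_E (10) dV = ∫_{0}^{2π} ∫_{0}^{2} ∫_{-4}^{4} (10) · r dz dr dθ.

Inner (z): 80r.
Middle (r from 0 to 2): 160.
Outer (θ): 320π.

Therefore the triple integral equals 320π.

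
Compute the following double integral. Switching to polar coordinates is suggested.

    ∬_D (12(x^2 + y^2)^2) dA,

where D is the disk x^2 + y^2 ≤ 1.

The region D is 0 ≤ r ≤ 1, 0 ≤ θ ≤ 2π in polar coordinates, where x = r cos(θ), y = r sin(θ), and dA = r dr dθ.

Under the substitution, the integrand becomes 12r^4, so

    ∬_D (12(x^2 + y^2)^2) dA = ∫_{0}^{2π} ∫_{0}^{1} (12r^4) · r dr dθ.

Inner integral (in r): ∫_{0}^{1} (12r^4) · r dr = 2.

Outer integral (in θ): ∫_{0}^{2π} (2) dθ = 4π.

Therefore ∬_D (12(x^2 + y^2)^2) dA = 4π.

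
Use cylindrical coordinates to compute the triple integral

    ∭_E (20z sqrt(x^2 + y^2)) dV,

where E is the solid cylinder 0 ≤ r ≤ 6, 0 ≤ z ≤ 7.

In cylindrical coordinates, x = r cos(θ), y = r sin(θ), z = z, and dV = r dr dθ dz.

The integrand becomes 20r z, so

    ∭_E (20z sqrt(x^2 + y^2)) dV = ∫_{0}^{2π} ∫_{0}^{6} ∫_{0}^{7} (20r z) · r dz dr dθ.

Inner (z): 490r^2.
Middle (r from 0 to 6): 35280.
Outer (θ): 70560π.

Therefore the triple integral equals 70560π.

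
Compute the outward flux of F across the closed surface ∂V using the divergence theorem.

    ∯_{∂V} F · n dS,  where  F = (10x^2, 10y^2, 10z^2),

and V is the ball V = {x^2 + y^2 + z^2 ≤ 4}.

By the divergence theorem,

    ∯_{∂V} F · n dS = ∭_V (∇ · F) dV.

Compute the divergence:
    ∇ · F = ∂F_x/∂x + ∂F_y/∂y + ∂F_z/∂z = 20x + 20y + 20z.

In spherical coordinates, x = ρ sin(φ) cos(θ), y = ρ sin(φ) sin(θ), z = ρ cos(φ), dV = ρ^2 sin(φ) dρ dφ dθ, with 0 ≤ ρ ≤ 2, 0 ≤ φ ≤ π, 0 ≤ θ ≤ 2π.

The integrand, after substitution and multiplying by the volume element, becomes (20ρ (sqrt(2)sin(φ)sin(θ + π/4) + cos(φ))) · ρ^2 sin(φ), so

    ∭_V (∇·F) dV = ∫_0^{2π} ∫_0^{π} ∫_0^{2} (20ρ (sqrt(2)sin(φ)sin(θ + π/4) + cos(φ))) · ρ^2 sin(φ) dρ dφ dθ.

Inner (ρ from 0 to 2): 80(sqrt(2)sin(φ)sin(θ + π/4) + cos(φ))sin(φ).
Middle (φ from 0 to π): 40sqrt(2)π sin(θ + π/4).
Outer (θ from 0 to 2π): 0.

Therefore ∯_{∂V} F · n dS = 0.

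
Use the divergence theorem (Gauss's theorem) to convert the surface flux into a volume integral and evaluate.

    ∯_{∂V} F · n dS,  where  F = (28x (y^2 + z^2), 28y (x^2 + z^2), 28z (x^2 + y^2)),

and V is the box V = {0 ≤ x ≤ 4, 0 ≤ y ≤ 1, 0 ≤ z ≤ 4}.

By the divergence theorem,

    ∯_{∂V} F · n dS = ∭_V (∇ · F) dV.

Compute the divergence:
    ∇ · F = ∂F_x/∂x + ∂F_y/∂y + ∂F_z/∂z = 28y^2 + 28z^2 + 28x^2 + 28z^2 + 28x^2 + 28y^2 = 56x^2 + 56y^2 + 56z^2.

V is a rectangular box, so dV = dx dy dz with 0 ≤ x ≤ 4, 0 ≤ y ≤ 1, 0 ≤ z ≤ 4.

Integrate (56x^2 + 56y^2 + 56z^2) over V as an iterated integral:

    ∭_V (∇·F) dV = ∫_0^{4} ∫_0^{1} ∫_0^{4} (56x^2 + 56y^2 + 56z^2) dz dy dx.

Inner (z from 0 to 4): 224x^2 + 224y^2 + 3584/3.
Middle (y from 0 to 1): 224x^2 + 3808/3.
Outer (x from 0 to 4): 9856.

Therefore ∯_{∂V} F · n dS = 9856.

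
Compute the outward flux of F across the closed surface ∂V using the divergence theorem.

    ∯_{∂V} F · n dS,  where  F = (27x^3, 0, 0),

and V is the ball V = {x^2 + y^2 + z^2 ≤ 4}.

By the divergence theorem,

    ∯_{∂V} F · n dS = ∭_V (∇ · F) dV.

Compute the divergence:
    ∇ · F = ∂F_x/∂x + ∂F_y/∂y + ∂F_z/∂z = 81x^2 + 0 + 0 = 81x^2.

In spherical coordinates, x = ρ sin(φ) cos(θ), y = ρ sin(φ) sin(θ), z = ρ cos(φ), dV = ρ^2 sin(φ) dρ dφ dθ, with 0 ≤ ρ ≤ 2, 0 ≤ φ ≤ π, 0 ≤ θ ≤ 2π.

The integrand, after substitution and multiplying by the volume element, becomes (81ρ^2sin(φ)^2cos(θ)^2) · ρ^2 sin(φ), so

    ∭_V (∇·F) dV = ∫_0^{2π} ∫_0^{π} ∫_0^{2} (81ρ^2sin(φ)^2cos(θ)^2) · ρ^2 sin(φ) dρ dφ dθ.

Inner (ρ from 0 to 2): 2592sin(φ)^3cos(θ)^2/5.
Middle (φ from 0 to π): 3456cos(θ)^2/5.
Outer (θ from 0 to 2π): 3456π/5.

Therefore ∯_{∂V} F · n dS = 3456π/5.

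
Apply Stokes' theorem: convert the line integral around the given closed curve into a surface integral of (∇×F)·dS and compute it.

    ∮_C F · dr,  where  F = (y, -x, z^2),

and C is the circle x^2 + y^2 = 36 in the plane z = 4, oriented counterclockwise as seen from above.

Let S be the flat disk x^2 + y^2 ≤ 36 in the plane z = 4, with upward unit normal n̂ = ẑ. By Stokes' theorem,

    ∮_C F · dr = ∬_S (∇ × F) · n̂ dS = ∬_D (curl F)_z dA,

where D is the disk x^2 + y^2 ≤ 36.

Compute the curl of F = (y, -x, z^2):
    (∇ × F)_x = ∂F_z/∂y - ∂F_y/∂z = 0,
    (∇ × F)_y = ∂F_x/∂z - ∂F_z/∂x = 0,
    (∇ × F)_z = ∂F_y/∂x - ∂F_x/∂y = -2.

On z = 4, (curl F)_z = -2.

Convert to polar (x = r cos θ, y = r sin θ, dA = r dr dθ); the integrand becomes -2, so

    ∬_D (curl F)_z dA = ∫_0^{2π} ∫_0^{6} (-2) · r dr dθ.

Inner (r from 0 to 6): -36.
Outer (θ from 0 to 2π): -72π.

Therefore ∮_C F · dr = -72π.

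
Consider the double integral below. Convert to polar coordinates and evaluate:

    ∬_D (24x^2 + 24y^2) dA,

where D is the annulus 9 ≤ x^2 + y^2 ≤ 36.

The region D is 3 ≤ r ≤ 6, 0 ≤ θ ≤ 2π in polar coordinates, where x = r cos(θ), y = r sin(θ), and dA = r dr dθ.

Under the substitution, the integrand becomes 24r^2, so

    ∬_D (24x^2 + 24y^2) dA = ∫_{0}^{2π} ∫_{3}^{6} (24r^2) · r dr dθ.

Inner integral (in r): ∫_{3}^{6} (24r^2) · r dr = 7290.

Outer integral (in θ): ∫_{0}^{2π} (7290) dθ = 14580π.

Therefore ∬_D (24x^2 + 24y^2) dA = 14580π.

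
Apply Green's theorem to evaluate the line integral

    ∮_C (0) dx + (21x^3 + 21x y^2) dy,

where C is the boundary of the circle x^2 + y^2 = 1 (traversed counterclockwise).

Green's theorem converts the closed line integral into a double integral over the enclosed region D:

    ∮_C P dx + Q dy = ∬_D (∂Q/∂x - ∂P/∂y) dA.

Here P = 0, Q = 21x^3 + 21x y^2, so

    ∂Q/∂x = 63x^2 + 21y^2,    ∂P/∂y = 0,
    ∂Q/∂x - ∂P/∂y = 63x^2 + 21y^2.

D is the region x^2 + y^2 ≤ 1. Evaluating the double integral:

In polar coordinates (x = r cos θ, y = r sin θ, dA = r dr dθ) the integrand becomes 21r^2(cos(2θ) + 2), so

    ∬_D (63x^2 + 21y^2) dA = ∫_0^{2π} ∫_0^{1} (21r^2(cos(2θ) + 2)) · r dr dθ.

Inner (r from 0 to 1): 21cos(2θ)/4 + 21/2.
Outer (θ from 0 to 2π): 21π.

Therefore ∮_C P dx + Q dy = 21π.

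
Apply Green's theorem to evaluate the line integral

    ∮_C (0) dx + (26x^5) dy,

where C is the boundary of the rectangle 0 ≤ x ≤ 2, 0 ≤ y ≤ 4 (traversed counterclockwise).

Green's theorem converts the closed line integral into a double integral over the enclosed region D:

    ∮_C P dx + Q dy = ∬_D (∂Q/∂x - ∂P/∂y) dA.

Here P = 0, Q = 26x^5, so

    ∂Q/∂x = 130x^4,    ∂P/∂y = 0,
    ∂Q/∂x - ∂P/∂y = 130x^4.

D is the region 0 ≤ x ≤ 2, 0 ≤ y ≤ 4. Evaluating the double integral:

    ∬_D (130x^4) dA = ∫_0^{2} ∫_0^{4} (130x^4) dy dx.

Inner (y from 0 to 4): 520x^4.
Outer (x from 0 to 2): 3328.

Therefore ∮_C P dx + Q dy = 3328.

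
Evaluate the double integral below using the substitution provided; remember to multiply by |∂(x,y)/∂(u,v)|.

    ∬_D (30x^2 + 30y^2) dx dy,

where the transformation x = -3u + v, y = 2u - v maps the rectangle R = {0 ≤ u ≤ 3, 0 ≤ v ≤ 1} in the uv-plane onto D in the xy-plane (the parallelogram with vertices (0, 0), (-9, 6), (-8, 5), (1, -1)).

Compute the Jacobian determinant of (x, y) with respect to (u, v):

    ∂(x,y)/∂(u,v) = | -3  1 | = (-3)(-1) - (1)(2) = 1.
                   | 2  -1 |

Its absolute value is |J| = 1 (the area scaling factor).

Substituting x = -3u + v, y = 2u - v into the integrand,

    30x^2 + 30y^2 → 390u^2 - 300u v + 60v^2,

so the integral becomes

    ∬_R (390u^2 - 300u v + 60v^2) · |J| du dv = ∫_0^3 ∫_0^1 (390u^2 - 300u v + 60v^2) dv du.

Inner (v): 390u^2 - 150u + 20.
Outer (u): 2895.

Therefore ∬_D (30x^2 + 30y^2) dx dy = 2895.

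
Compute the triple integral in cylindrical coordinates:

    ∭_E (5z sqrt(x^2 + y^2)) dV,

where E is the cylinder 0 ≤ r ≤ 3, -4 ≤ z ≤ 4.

In cylindrical coordinates, x = r cos(θ), y = r sin(θ), z = z, and dV = r dr dθ dz.

The integrand becomes 5r z, so

    ∭_E (5z sqrt(x^2 + y^2)) dV = ∫_{0}^{2π} ∫_{0}^{3} ∫_{-4}^{4} (5r z) · r dz dr dθ.

Inner (z): 0.
Middle (r from 0 to 3): 0.
Outer (θ): 0.

Therefore the triple integral equals 0.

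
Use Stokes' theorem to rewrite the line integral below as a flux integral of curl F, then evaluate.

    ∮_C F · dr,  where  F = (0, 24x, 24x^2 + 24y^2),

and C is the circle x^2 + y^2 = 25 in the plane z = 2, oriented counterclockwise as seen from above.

Let S be the flat disk x^2 + y^2 ≤ 25 in the plane z = 2, with upward unit normal n̂ = ẑ. By Stokes' theorem,

    ∮_C F · dr = ∬_S (∇ × F) · n̂ dS = ∬_D (curl F)_z dA,

where D is the disk x^2 + y^2 ≤ 25.

Compute the curl of F = (0, 24x, 24x^2 + 24y^2):
    (∇ × F)_x = ∂F_z/∂y - ∂F_y/∂z = 48y,
    (∇ × F)_y = ∂F_x/∂z - ∂F_z/∂x = -48x,
    (∇ × F)_z = ∂F_y/∂x - ∂F_x/∂y = 24.

On z = 2, (curl F)_z = 24.

Convert to polar (x = r cos θ, y = r sin θ, dA = r dr dθ); the integrand becomes 24, so

    ∬_D (curl F)_z dA = ∫_0^{2π} ∫_0^{5} (24) · r dr dθ.

Inner (r from 0 to 5): 300.
Outer (θ from 0 to 2π): 600π.

Therefore ∮_C F · dr = 600π.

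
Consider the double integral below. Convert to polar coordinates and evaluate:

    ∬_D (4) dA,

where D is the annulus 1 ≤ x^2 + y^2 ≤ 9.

The region D is 1 ≤ r ≤ 3, 0 ≤ θ ≤ 2π in polar coordinates, where x = r cos(θ), y = r sin(θ), and dA = r dr dθ.

Under the substitution, the integrand becomes 4, so

    ∬_D (4) dA = ∫_{0}^{2π} ∫_{1}^{3} (4) · r dr dθ.

Inner integral (in r): ∫_{1}^{3} (4) · r dr = 16.

Outer integral (in θ): ∫_{0}^{2π} (16) dθ = 32π.

Therefore ∬_D (4) dA = 32π.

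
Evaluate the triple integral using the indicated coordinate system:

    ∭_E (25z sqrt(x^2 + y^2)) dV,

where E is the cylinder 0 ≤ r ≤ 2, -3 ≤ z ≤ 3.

In cylindrical coordinates, x = r cos(θ), y = r sin(θ), z = z, and dV = r dr dθ dz.

The integrand becomes 25r z, so

    ∭_E (25z sqrt(x^2 + y^2)) dV = ∫_{0}^{2π} ∫_{0}^{2} ∫_{-3}^{3} (25r z) · r dz dr dθ.

Inner (z): 0.
Middle (r from 0 to 2): 0.
Outer (θ): 0.

Therefore the triple integral equals 0.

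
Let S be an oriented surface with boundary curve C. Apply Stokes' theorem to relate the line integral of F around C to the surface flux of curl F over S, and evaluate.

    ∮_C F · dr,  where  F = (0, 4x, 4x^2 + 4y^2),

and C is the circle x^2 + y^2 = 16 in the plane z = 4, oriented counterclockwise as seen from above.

Let S be the flat disk x^2 + y^2 ≤ 16 in the plane z = 4, with upward unit normal n̂ = ẑ. By Stokes' theorem,

    ∮_C F · dr = ∬_S (∇ × F) · n̂ dS = ∬_D (curl F)_z dA,

where D is the disk x^2 + y^2 ≤ 16.

Compute the curl of F = (0, 4x, 4x^2 + 4y^2):
    (∇ × F)_x = ∂F_z/∂y - ∂F_y/∂z = 8y,
    (∇ × F)_y = ∂F_x/∂z - ∂F_z/∂x = -8x,
    (∇ × F)_z = ∂F_y/∂x - ∂F_x/∂y = 4.

On z = 4, (curl F)_z = 4.

Convert to polar (x = r cos θ, y = r sin θ, dA = r dr dθ); the integrand becomes 4, so

    ∬_D (curl F)_z dA = ∫_0^{2π} ∫_0^{4} (4) · r dr dθ.

Inner (r from 0 to 4): 32.
Outer (θ from 0 to 2π): 64π.

Therefore ∮_C F · dr = 64π.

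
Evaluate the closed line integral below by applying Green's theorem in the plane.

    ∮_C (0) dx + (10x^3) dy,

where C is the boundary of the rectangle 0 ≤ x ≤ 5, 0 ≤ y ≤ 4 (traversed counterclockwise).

Green's theorem converts the closed line integral into a double integral over the enclosed region D:

    ∮_C P dx + Q dy = ∬_D (∂Q/∂x - ∂P/∂y) dA.

Here P = 0, Q = 10x^3, so

    ∂Q/∂x = 30x^2,    ∂P/∂y = 0,
    ∂Q/∂x - ∂P/∂y = 30x^2.

D is the region 0 ≤ x ≤ 5, 0 ≤ y ≤ 4. Evaluating the double integral:

    ∬_D (30x^2) dA = ∫_0^{5} ∫_0^{4} (30x^2) dy dx.

Inner (y from 0 to 4): 120x^2.
Outer (x from 0 to 5): 5000.

Therefore ∮_C P dx + Q dy = 5000.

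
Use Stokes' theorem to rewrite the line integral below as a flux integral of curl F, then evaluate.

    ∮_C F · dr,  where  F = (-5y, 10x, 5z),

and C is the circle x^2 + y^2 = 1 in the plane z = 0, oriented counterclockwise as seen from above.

Let S be the flat disk x^2 + y^2 ≤ 1 in the plane z = 0, with upward unit normal n̂ = ẑ. By Stokes' theorem,

    ∮_C F · dr = ∬_S (∇ × F) · n̂ dS = ∬_D (curl F)_z dA,

where D is the disk x^2 + y^2 ≤ 1.

Compute the curl of F = (-5y, 10x, 5z):
    (∇ × F)_x = ∂F_z/∂y - ∂F_y/∂z = 0,
    (∇ × F)_y = ∂F_x/∂z - ∂F_z/∂x = 0,
    (∇ × F)_z = ∂F_y/∂x - ∂F_x/∂y = 15.

On z = 0, (curl F)_z = 15.

Convert to polar (x = r cos θ, y = r sin θ, dA = r dr dθ); the integrand becomes 15, so

    ∬_D (curl F)_z dA = ∫_0^{2π} ∫_0^{1} (15) · r dr dθ.

Inner (r from 0 to 1): 15/2.
Outer (θ from 0 to 2π): 15π.

Therefore ∮_C F · dr = 15π.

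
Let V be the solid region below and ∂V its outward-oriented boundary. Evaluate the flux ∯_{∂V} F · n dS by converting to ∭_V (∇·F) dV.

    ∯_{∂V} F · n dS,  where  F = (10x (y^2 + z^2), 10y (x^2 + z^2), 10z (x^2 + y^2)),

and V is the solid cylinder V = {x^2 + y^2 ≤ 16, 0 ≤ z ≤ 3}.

By the divergence theorem,

    ∯_{∂V} F · n dS = ∭_V (∇ · F) dV.

Compute the divergence:
    ∇ · F = ∂F_x/∂x + ∂F_y/∂y + ∂F_z/∂z = 10y^2 + 10z^2 + 10x^2 + 10z^2 + 10x^2 + 10y^2 = 20x^2 + 20y^2 + 20z^2.

In cylindrical coordinates, x = r cos(θ), y = r sin(θ), z = z, dV = r dr dθ dz, with 0 ≤ r ≤ 4, 0 ≤ θ ≤ 2π, 0 ≤ z ≤ 3.

The integrand, after substitution and multiplying by the volume element, becomes (20r^2 + 20z^2) · r, so

    ∭_V (∇·F) dV = ∫_0^{2π} ∫_0^{4} ∫_0^{3} (20r^2 + 20z^2) · r dz dr dθ.

Inner (z from 0 to 3): 60r (r^2 + 3).
Middle (r from 0 to 4): 5280.
Outer (θ from 0 to 2π): 10560π.

Therefore ∯_{∂V} F · n dS = 10560π.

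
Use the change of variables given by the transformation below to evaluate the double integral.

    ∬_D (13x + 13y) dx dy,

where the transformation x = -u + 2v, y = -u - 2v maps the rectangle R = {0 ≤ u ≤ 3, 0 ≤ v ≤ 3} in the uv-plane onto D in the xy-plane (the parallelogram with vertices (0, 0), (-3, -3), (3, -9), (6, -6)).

Compute the Jacobian determinant of (x, y) with respect to (u, v):

    ∂(x,y)/∂(u,v) = | -1  2 | = (-1)(-2) - (2)(-1) = 4.
                   | -1  -2 |

Its absolute value is |J| = 4 (the area scaling factor).

Substituting x = -u + 2v, y = -u - 2v into the integrand,

    13x + 13y → -26u,

so the integral becomes

    ∬_R (-26u) · |J| du dv = ∫_0^3 ∫_0^3 (-104u) dv du.

Inner (v): -312u.
Outer (u): -1404.

Therefore ∬_D (13x + 13y) dx dy = -1404.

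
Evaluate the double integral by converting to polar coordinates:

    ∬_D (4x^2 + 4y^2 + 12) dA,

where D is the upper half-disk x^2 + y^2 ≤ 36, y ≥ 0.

The region D is 0 ≤ r ≤ 6, 0 ≤ θ ≤ π in polar coordinates, where x = r cos(θ), y = r sin(θ), and dA = r dr dθ.

Under the substitution, the integrand becomes 4r^2 + 12, so

    ∬_D (4x^2 + 4y^2 + 12) dA = ∫_{0}^{π} ∫_{0}^{6} (4r^2 + 12) · r dr dθ.

Inner integral (in r): ∫_{0}^{6} (4r^2 + 12) · r dr = 1512.

Outer integral (in θ): ∫_{0}^{π} (1512) dθ = 1512π.

Therefore ∬_D (4x^2 + 4y^2 + 12) dA = 1512π.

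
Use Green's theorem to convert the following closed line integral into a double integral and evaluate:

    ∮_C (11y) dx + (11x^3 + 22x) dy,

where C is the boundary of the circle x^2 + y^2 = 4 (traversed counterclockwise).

Green's theorem converts the closed line integral into a double integral over the enclosed region D:

    ∮_C P dx + Q dy = ∬_D (∂Q/∂x - ∂P/∂y) dA.

Here P = 11y, Q = 11x^3 + 22x, so

    ∂Q/∂x = 33x^2 + 22,    ∂P/∂y = 11,
    ∂Q/∂x - ∂P/∂y = 33x^2 + 11.

D is the region x^2 + y^2 ≤ 4. Evaluating the double integral:

In polar coordinates (x = r cos θ, y = r sin θ, dA = r dr dθ) the integrand becomes 33r^2cos(θ)^2 + 11, so

    ∬_D (33x^2 + 11) dA = ∫_0^{2π} ∫_0^{2} (33r^2cos(θ)^2 + 11) · r dr dθ.

Inner (r from 0 to 2): 132cos(θ)^2 + 22.
Outer (θ from 0 to 2π): 176π.

Therefore ∮_C P dx + Q dy = 176π.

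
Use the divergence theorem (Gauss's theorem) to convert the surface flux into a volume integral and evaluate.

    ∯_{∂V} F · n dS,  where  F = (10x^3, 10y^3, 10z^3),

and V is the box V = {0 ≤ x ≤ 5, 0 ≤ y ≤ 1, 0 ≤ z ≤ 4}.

By the divergence theorem,

    ∯_{∂V} F · n dS = ∭_V (∇ · F) dV.

Compute the divergence:
    ∇ · F = ∂F_x/∂x + ∂F_y/∂y + ∂F_z/∂z = 30x^2 + 30y^2 + 30z^2.

V is a rectangular box, so dV = dx dy dz with 0 ≤ x ≤ 5, 0 ≤ y ≤ 1, 0 ≤ z ≤ 4.

Integrate (30x^2 + 30y^2 + 30z^2) over V as an iterated integral:

    ∭_V (∇·F) dV = ∫_0^{5} ∫_0^{1} ∫_0^{4} (30x^2 + 30y^2 + 30z^2) dz dy dx.

Inner (z from 0 to 4): 120x^2 + 120y^2 + 640.
Middle (y from 0 to 1): 120x^2 + 680.
Outer (x from 0 to 5): 8400.

Therefore ∯_{∂V} F · n dS = 8400.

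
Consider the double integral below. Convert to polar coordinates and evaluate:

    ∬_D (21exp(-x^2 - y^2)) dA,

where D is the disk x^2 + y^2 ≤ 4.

The region D is 0 ≤ r ≤ 2, 0 ≤ θ ≤ 2π in polar coordinates, where x = r cos(θ), y = r sin(θ), and dA = r dr dθ.

Under the substitution, the integrand becomes 21exp(-r^2), so

    ∬_D (21exp(-x^2 - y^2)) dA = ∫_{0}^{2π} ∫_{0}^{2} (21exp(-r^2)) · r dr dθ.

Inner integral (in r): ∫_{0}^{2} (21exp(-r^2)) · r dr = 21/2 - 21exp(-4)/2.

Outer integral (in θ): ∫_{0}^{2π} (21/2 - 21exp(-4)/2) dθ = -21π exp(-4) + 21π.

Therefore ∬_D (21exp(-x^2 - y^2)) dA = -21π exp(-4) + 21π.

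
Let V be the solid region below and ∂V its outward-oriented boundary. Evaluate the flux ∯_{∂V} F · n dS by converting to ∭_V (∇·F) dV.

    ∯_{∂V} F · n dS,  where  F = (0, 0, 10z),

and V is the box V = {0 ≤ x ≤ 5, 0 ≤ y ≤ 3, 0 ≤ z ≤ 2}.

By the divergence theorem,

    ∯_{∂V} F · n dS = ∭_V (∇ · F) dV.

Compute the divergence:
    ∇ · F = ∂F_x/∂x + ∂F_y/∂y + ∂F_z/∂z = 0 + 0 + 10 = 10.

V is a rectangular box, so dV = dx dy dz with 0 ≤ x ≤ 5, 0 ≤ y ≤ 3, 0 ≤ z ≤ 2.

Integrate (10) over V as an iterated integral:

    ∭_V (∇·F) dV = ∫_0^{5} ∫_0^{3} ∫_0^{2} (10) dz dy dx.

Inner (z from 0 to 2): 20.
Middle (y from 0 to 3): 60.
Outer (x from 0 to 5): 300.

Therefore ∯_{∂V} F · n dS = 300.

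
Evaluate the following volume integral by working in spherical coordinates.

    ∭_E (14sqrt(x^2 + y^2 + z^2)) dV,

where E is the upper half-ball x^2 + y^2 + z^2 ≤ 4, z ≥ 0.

In spherical coordinates, x = ρ sin(φ) cos(θ), y = ρ sin(φ) sin(θ), z = ρ cos(φ), and dV = ρ^2 sin(φ) dρ dφ dθ.

The integrand becomes 14ρ, so

    ∭_E (14sqrt(x^2 + y^2 + z^2)) dV = ∫_{0}^{2π} ∫_{0}^{π/2} ∫_{0}^{2} (14ρ) · ρ^2 sin(φ) dρ dφ dθ.

Inner (ρ): 56sin(φ).
Middle (φ): 56.
Outer (θ): 112π.

Therefore the triple integral equals 112π.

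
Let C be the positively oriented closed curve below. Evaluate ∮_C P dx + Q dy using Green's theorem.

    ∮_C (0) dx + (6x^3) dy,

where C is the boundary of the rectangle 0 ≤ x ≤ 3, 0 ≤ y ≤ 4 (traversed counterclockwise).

Green's theorem converts the closed line integral into a double integral over the enclosed region D:

    ∮_C P dx + Q dy = ∬_D (∂Q/∂x - ∂P/∂y) dA.

Here P = 0, Q = 6x^3, so

    ∂Q/∂x = 18x^2,    ∂P/∂y = 0,
    ∂Q/∂x - ∂P/∂y = 18x^2.

D is the region 0 ≤ x ≤ 3, 0 ≤ y ≤ 4. Evaluating the double integral:

    ∬_D (18x^2) dA = ∫_0^{3} ∫_0^{4} (18x^2) dy dx.

Inner (y from 0 to 4): 72x^2.
Outer (x from 0 to 3): 648.

Therefore ∮_C P dx + Q dy = 648.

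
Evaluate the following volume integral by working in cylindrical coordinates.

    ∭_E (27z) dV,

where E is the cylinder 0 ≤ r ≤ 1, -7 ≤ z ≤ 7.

In cylindrical coordinates, x = r cos(θ), y = r sin(θ), z = z, and dV = r dr dθ dz.

The integrand becomes 27z, so

    ∭_E (27z) dV = ∫_{0}^{2π} ∫_{0}^{1} ∫_{-7}^{7} (27z) · r dz dr dθ.

Inner (z): 0.
Middle (r from 0 to 1): 0.
Outer (θ): 0.

Therefore the triple integral equals 0.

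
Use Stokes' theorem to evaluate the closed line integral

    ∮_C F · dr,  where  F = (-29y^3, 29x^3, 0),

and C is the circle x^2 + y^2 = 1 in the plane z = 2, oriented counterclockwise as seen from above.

Let S be the flat disk x^2 + y^2 ≤ 1 in the plane z = 2, with upward unit normal n̂ = ẑ. By Stokes' theorem,

    ∮_C F · dr = ∬_S (∇ × F) · n̂ dS = ∬_D (curl F)_z dA,

where D is the disk x^2 + y^2 ≤ 1.

Compute the curl of F = (-29y^3, 29x^3, 0):
    (∇ × F)_x = ∂F_z/∂y - ∂F_y/∂z = 0,
    (∇ × F)_y = ∂F_x/∂z - ∂F_z/∂x = 0,
    (∇ × F)_z = ∂F_y/∂x - ∂F_x/∂y = 87x^2 + 87y^2.

On z = 2, (curl F)_z = 87x^2 + 87y^2.

Convert to polar (x = r cos θ, y = r sin θ, dA = r dr dθ); the integrand becomes 87r^2, so

    ∬_D (curl F)_z dA = ∫_0^{2π} ∫_0^{1} (87r^2) · r dr dθ.

Inner (r from 0 to 1): 87/4.
Outer (θ from 0 to 2π): 87π/2.

Therefore ∮_C F · dr = 87π/2.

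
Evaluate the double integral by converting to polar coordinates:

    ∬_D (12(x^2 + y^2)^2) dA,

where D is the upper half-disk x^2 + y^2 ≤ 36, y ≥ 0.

The region D is 0 ≤ r ≤ 6, 0 ≤ θ ≤ π in polar coordinates, where x = r cos(θ), y = r sin(θ), and dA = r dr dθ.

Under the substitution, the integrand becomes 12r^4, so

    ∬_D (12(x^2 + y^2)^2) dA = ∫_{0}^{π} ∫_{0}^{6} (12r^4) · r dr dθ.

Inner integral (in r): ∫_{0}^{6} (12r^4) · r dr = 93312.

Outer integral (in θ): ∫_{0}^{π} (93312) dθ = 93312π.

Therefore ∬_D (12(x^2 + y^2)^2) dA = 93312π.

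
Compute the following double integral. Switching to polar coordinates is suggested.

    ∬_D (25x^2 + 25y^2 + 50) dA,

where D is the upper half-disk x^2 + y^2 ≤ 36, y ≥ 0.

The region D is 0 ≤ r ≤ 6, 0 ≤ θ ≤ π in polar coordinates, where x = r cos(θ), y = r sin(θ), and dA = r dr dθ.

Under the substitution, the integrand becomes 25r^2 + 50, so

    ∬_D (25x^2 + 25y^2 + 50) dA = ∫_{0}^{π} ∫_{0}^{6} (25r^2 + 50) · r dr dθ.

Inner integral (in r): ∫_{0}^{6} (25r^2 + 50) · r dr = 9000.

Outer integral (in θ): ∫_{0}^{π} (9000) dθ = 9000π.

Therefore ∬_D (25x^2 + 25y^2 + 50) dA = 9000π.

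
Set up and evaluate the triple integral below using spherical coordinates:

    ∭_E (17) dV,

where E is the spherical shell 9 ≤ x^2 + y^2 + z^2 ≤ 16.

In spherical coordinates, x = ρ sin(φ) cos(θ), y = ρ sin(φ) sin(θ), z = ρ cos(φ), and dV = ρ^2 sin(φ) dρ dφ dθ.

The integrand becomes 17, so

    ∭_E (17) dV = ∫_{0}^{2π} ∫_{0}^{π} ∫_{3}^{4} (17) · ρ^2 sin(φ) dρ dφ dθ.

Inner (ρ): 629sin(φ)/3.
Middle (φ): 1258/3.
Outer (θ): 2516π/3.

Therefore the triple integral equals 2516π/3.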